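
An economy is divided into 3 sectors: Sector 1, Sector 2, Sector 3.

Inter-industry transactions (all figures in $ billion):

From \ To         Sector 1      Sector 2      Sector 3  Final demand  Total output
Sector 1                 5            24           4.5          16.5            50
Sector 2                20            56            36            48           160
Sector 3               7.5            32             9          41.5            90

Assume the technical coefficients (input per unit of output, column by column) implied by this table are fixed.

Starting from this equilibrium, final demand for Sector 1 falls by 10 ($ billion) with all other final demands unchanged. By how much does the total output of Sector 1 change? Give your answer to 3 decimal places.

Technical coefficients a_ij = z_ij / X_j:
  a_11 = 5/50 = 0.10, a_21 = 20/50 = 0.40, a_31 = 7.5/50 = 0.15
  a_12 = 24/160 = 0.15, a_22 = 56/160 = 0.35, a_32 = 32/160 = 0.20
  a_13 = 4.5/90 = 0.05, a_23 = 36/90 = 0.40, a_33 = 9/90 = 0.10
I − A =
  [   0.90    -0.15    -0.05]
  [  -0.40     0.65    -0.40]
  [  -0.15    -0.20     0.90]
Cofactors of I−A, C_ij = (−1)^(i+j)·(minor ij) (rows/columns in the sector order above):
  C_11 = (0.65)(0.90) − (-0.40)(-0.20) = 0.5050
  C_12 = −[(-0.40)(0.90) − (-0.40)(-0.15)] = 0.4200
  C_13 = (-0.40)(-0.20) − (0.65)(-0.15) = 0.1775
  C_21 = −[(-0.15)(0.90) − (-0.05)(-0.20)] = 0.1450
  C_22 = (0.90)(0.90) − (-0.05)(-0.15) = 0.8025
  C_23 = −[(0.90)(-0.20) − (-0.15)(-0.15)] = 0.2025
  C_31 = (-0.15)(-0.40) − (-0.05)(0.65) = 0.0925
  C_32 = −[(0.90)(-0.40) − (-0.05)(-0.40)] = 0.3800
  C_33 = (0.90)(0.65) − (-0.15)(-0.40) = 0.5250
det(I−A) = Σ_j (I−A)_1j·C_1j = (0.90)(0.5050) + (-0.15)(0.4200) + (-0.05)(0.1775) = 0.382625
adj(I−A) = Cᵀ =
  [ 0.5050   0.1450   0.0925]
  [ 0.4200   0.8025   0.3800]
  [ 0.1775   0.2025   0.5250]
(I − A)⁻¹ = adj(I−A) / det(I−A) ≈
  [   1.3198     0.3790     0.2418]
  [   1.0977     2.0974     0.9931]
  [   0.4639     0.5292     1.3721]
Δx = (I − A)⁻¹ Δd with Δd having -10 in the Sector 1 component and 0 elsewhere.
So Δx_1 = L_11 · (-10), where L_11 = adj(I−A)_11 / det(I−A) = 0.5050 / 0.382625.
Δx_1 = 0.5050 × (-10) / 0.382625 = -5.05 / 0.382625 ≈ -13.198.

Δx_1 = -13.198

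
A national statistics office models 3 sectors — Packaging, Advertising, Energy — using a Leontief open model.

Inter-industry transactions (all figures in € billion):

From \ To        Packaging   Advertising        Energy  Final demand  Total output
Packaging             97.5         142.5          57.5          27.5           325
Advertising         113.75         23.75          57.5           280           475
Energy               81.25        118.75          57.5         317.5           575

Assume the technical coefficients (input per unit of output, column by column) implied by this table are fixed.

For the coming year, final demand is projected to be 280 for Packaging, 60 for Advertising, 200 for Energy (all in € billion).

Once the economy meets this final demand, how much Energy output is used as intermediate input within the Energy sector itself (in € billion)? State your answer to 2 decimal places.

Technical coefficients a_ij = z_ij / X_j:
  a_PP = 97.5/325 = 0.30, a_AP = 113.75/325 = 0.35, a_EP = 81.25/325 = 0.25
  a_PA = 142.5/475 = 0.30, a_AA = 23.75/475 = 0.05, a_EA = 118.75/475 = 0.25
  a_PE = 57.5/575 = 0.10, a_AE = 57.5/575 = 0.10, a_EE = 57.5/575 = 0.10
I − A =
  [   0.70    -0.30    -0.10]
  [  -0.35     0.95    -0.10]
  [  -0.25    -0.25     0.90]
Cofactors of I−A, C_ij = (−1)^(i+j)·(minor ij) (rows/columns in the sector order above):
  C_11 = (0.95)(0.90) − (-0.10)(-0.25) = 0.8300
  C_12 = −[(-0.35)(0.90) − (-0.10)(-0.25)] = 0.3400
  C_13 = (-0.35)(-0.25) − (0.95)(-0.25) = 0.3250
  C_21 = −[(-0.30)(0.90) − (-0.10)(-0.25)] = 0.2950
  C_22 = (0.70)(0.90) − (-0.10)(-0.25) = 0.6050
  C_23 = −[(0.70)(-0.25) − (-0.30)(-0.25)] = 0.2500
  C_31 = (-0.30)(-0.10) − (-0.10)(0.95) = 0.1250
  C_32 = −[(0.70)(-0.10) − (-0.10)(-0.35)] = 0.1050
  C_33 = (0.70)(0.95) − (-0.30)(-0.35) = 0.5600
det(I−A) = Σ_j (I−A)_1j·C_1j = (0.70)(0.8300) + (-0.30)(0.3400) + (-0.10)(0.3250) = 0.4465
adj(I−A) = Cᵀ =
  [ 0.8300   0.2950   0.1250]
  [ 0.3400   0.6050   0.1050]
  [ 0.3250   0.2500   0.5600]
(I − A)⁻¹ = adj(I−A) / det(I−A) ≈
  [   1.8589     0.6607     0.2800]
  [   0.7615     1.3550     0.2352]
  [   0.7279     0.5599     1.2542]
First solve x = (I − A)⁻¹ d = adj(I−A)·d / det(I−A); in particular x_E = (0.3250·280 + 0.2500·60 + 0.5600·200) / 0.4465 = 218.00 / 0.4465 ≈ 488.2419.
Intermediate flow from E to E: z_EE = a_EE · x_E = 0.10 × 218.00 / 0.4465 = 21.80 / 0.4465 ≈ 48.82.

z_EE = 48.82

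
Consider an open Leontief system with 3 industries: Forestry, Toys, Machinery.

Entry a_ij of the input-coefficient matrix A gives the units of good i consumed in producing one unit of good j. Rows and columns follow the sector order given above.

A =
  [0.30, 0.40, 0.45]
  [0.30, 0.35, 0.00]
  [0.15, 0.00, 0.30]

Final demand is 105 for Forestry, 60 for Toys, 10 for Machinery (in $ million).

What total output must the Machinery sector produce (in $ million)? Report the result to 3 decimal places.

I − A =
  [   0.70    -0.40    -0.45]
  [  -0.30     0.65     0.00]
  [  -0.15     0.00     0.70]
Cofactors of I−A, C_ij = (−1)^(i+j)·(minor ij) (rows/columns in the sector order above):
  C_11 = (0.65)(0.70) − (0.00)(0.00) = 0.4550
  C_12 = −[(-0.30)(0.70) − (0.00)(-0.15)] = 0.2100
  C_13 = (-0.30)(0.00) − (0.65)(-0.15) = 0.0975
  C_21 = −[(-0.40)(0.70) − (-0.45)(0.00)] = 0.2800
  C_22 = (0.70)(0.70) − (-0.45)(-0.15) = 0.4225
  C_23 = −[(0.70)(0.00) − (-0.40)(-0.15)] = 0.0600
  C_31 = (-0.40)(0.00) − (-0.45)(0.65) = 0.2925
  C_32 = −[(0.70)(0.00) − (-0.45)(-0.30)] = 0.1350
  C_33 = (0.70)(0.65) − (-0.40)(-0.30) = 0.3350
det(I−A) = Σ_j (I−A)_1j·C_1j = (0.70)(0.4550) + (-0.40)(0.2100) + (-0.45)(0.0975) = 0.190625
adj(I−A) = Cᵀ =
  [ 0.4550   0.2800   0.2925]
  [ 0.2100   0.4225   0.1350]
  [ 0.0975   0.0600   0.3350]
(I − A)⁻¹ = adj(I−A) / det(I−A) ≈
  [   2.3869     1.4689     1.5344]
  [   1.1016     2.2164     0.7082]
  [   0.5115     0.3148     1.7574]
x = (I − A)⁻¹ d = adj(I−A)·d / det(I−A), with det(I−A) = 0.190625:
  x_F = (0.4550·105 + 0.2800·60 + 0.2925·10) / 0.190625 = 67.50 / 0.190625 ≈ 354.098
  x_T = (0.2100·105 + 0.4225·60 + 0.1350·10) / 0.190625 = 48.75 / 0.190625 ≈ 255.738
  x_M = (0.0975·105 + 0.0600·60 + 0.3350·10) / 0.190625 = 17.1875 / 0.190625 ≈ 90.164

x_M = 90.164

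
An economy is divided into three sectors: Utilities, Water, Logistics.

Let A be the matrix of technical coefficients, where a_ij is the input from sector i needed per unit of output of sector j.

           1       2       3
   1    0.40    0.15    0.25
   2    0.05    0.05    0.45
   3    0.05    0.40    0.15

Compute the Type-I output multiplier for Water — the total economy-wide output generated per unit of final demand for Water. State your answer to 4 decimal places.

m_2 = 2.7796

I − A =
  [   0.60    -0.15    -0.25]
  [  -0.05     0.95    -0.45]
  [  -0.05    -0.40     0.85]
Cofactors of I−A, C_ij = (−1)^(i+j)·(minor ij) (rows/columns in the sector order above):
  C_11 = (0.95)(0.85) − (-0.45)(-0.40) = 0.6275
  C_12 = −[(-0.05)(0.85) − (-0.45)(-0.05)] = 0.0650
  C_13 = (-0.05)(-0.40) − (0.95)(-0.05) = 0.0675
  C_21 = −[(-0.15)(0.85) − (-0.25)(-0.40)] = 0.2275
  C_22 = (0.60)(0.85) − (-0.25)(-0.05) = 0.4975
  C_23 = −[(0.60)(-0.40) − (-0.15)(-0.05)] = 0.2475
  C_31 = (-0.15)(-0.45) − (-0.25)(0.95) = 0.3050
  C_32 = −[(0.60)(-0.45) − (-0.25)(-0.05)] = 0.2825
  C_33 = (0.60)(0.95) − (-0.15)(-0.05) = 0.5625
det(I−A) = Σ_j (I−A)_1j·C_1j = (0.60)(0.6275) + (-0.15)(0.0650) + (-0.25)(0.0675) = 0.349875
adj(I−A) = Cᵀ =
  [ 0.6275   0.2275   0.3050]
  [ 0.0650   0.4975   0.2825]
  [ 0.0675   0.2475   0.5625]
(I − A)⁻¹ = adj(I−A) / det(I−A) ≈
  [   1.79350     0.65023     0.87174]
  [   0.18578     1.42194     0.80743]
  [   0.19293     0.70740     1.60772]
The output multiplier for sector j is the column-j sum of the Leontief inverse (I − A)⁻¹ = adj(I−A) / det(I−A).
Column 2 of adj(I−A): (0.2275, 0.4975, 0.2475); det(I−A) = 0.349875.
m_2 = (0.2275 + 0.4975 + 0.2475) / 0.349875 = 0.9725 / 0.349875 ≈ 2.7796.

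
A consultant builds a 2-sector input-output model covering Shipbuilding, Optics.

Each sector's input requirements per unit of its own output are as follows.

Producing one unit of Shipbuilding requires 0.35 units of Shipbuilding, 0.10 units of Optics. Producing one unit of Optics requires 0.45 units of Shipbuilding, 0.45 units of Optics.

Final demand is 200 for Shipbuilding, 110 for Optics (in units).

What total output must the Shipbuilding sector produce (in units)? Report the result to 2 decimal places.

x_S = 510.40

I − A =
  [   0.65    -0.45]
  [  -0.10     0.55]
det(I−A) = (0.65)(0.55) − (-0.45)(-0.10) = 0.3125
adj(I−A) = [[0.55, 0.45], [0.10, 0.65]]
(I − A)⁻¹ = adj(I−A) / det(I−A) ≈
  [   1.7600     1.4400]
  [   0.3200     2.0800]
x = (I − A)⁻¹ d = adj(I−A)·d / det(I−A), with det(I−A) = 0.3125:
  x_S = (0.55·200 + 0.45·110) / 0.3125 = 159.50 / 0.3125 = 510.40
  x_O = (0.10·200 + 0.65·110) / 0.3125 = 91.50 / 0.3125 = 292.80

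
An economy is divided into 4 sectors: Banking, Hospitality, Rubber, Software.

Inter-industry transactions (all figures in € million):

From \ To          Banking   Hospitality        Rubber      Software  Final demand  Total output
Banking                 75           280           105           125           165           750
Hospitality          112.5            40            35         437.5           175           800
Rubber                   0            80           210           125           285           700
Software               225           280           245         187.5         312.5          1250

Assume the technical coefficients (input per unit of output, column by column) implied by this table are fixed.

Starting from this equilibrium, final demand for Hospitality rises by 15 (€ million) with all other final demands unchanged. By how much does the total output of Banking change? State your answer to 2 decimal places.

Δx_B = 12.22

Technical coefficients a_ij = z_ij / X_j:
  a_BB = 75/750 = 0.10, a_HB = 112.5/750 = 0.15, a_RB = 0/750 = 0.00, a_SB = 225/750 = 0.30
  a_BH = 280/800 = 0.35, a_HH = 40/800 = 0.05, a_RH = 80/800 = 0.10, a_SH = 280/800 = 0.35
  a_BR = 105/700 = 0.15, a_HR = 35/700 = 0.05, a_RR = 210/700 = 0.30, a_SR = 245/700 = 0.35
  a_BS = 125/1250 = 0.10, a_HS = 437.5/1250 = 0.35, a_RS = 125/1250 = 0.10, a_SS = 187.5/1250 = 0.15
I − A =
  [   0.90    -0.35    -0.15    -0.10]
  [  -0.15     0.95    -0.05    -0.35]
  [   0.00    -0.10     0.70    -0.10]
  [  -0.30    -0.35    -0.35     0.85]
Compute the cofactors C_ij = (−1)^(i+j)·(3×3 minor ij) of I−A; the adjugate is their transpose:
adj(I−A) = Cᵀ =
  [ 0.428000   0.242000   0.195500   0.173000]
  [ 0.159000   0.478500   0.187125   0.237750]
  [ 0.057000   0.115500   0.501375   0.113250]
  [ 0.240000   0.330000   0.352500   0.555000]
det(I−A) = Σ_j (I−A)_1j·C_1j = (0.90)(0.428000) + (-0.35)(0.159000) + (-0.15)(0.057000) + (-0.10)(0.240000) = 0.2970
(I − A)⁻¹ = adj(I−A) / det(I−A) ≈
  [   1.4411     0.8148     0.6582     0.5825]
  [   0.5354     1.6111     0.6301     0.8005]
  [   0.1919     0.3889     1.6881     0.3813]
  [   0.8081     1.1111     1.1869     1.8687]
Δx = (I − A)⁻¹ Δd with Δd having +15 in the Hospitality component and 0 elsewhere.
So Δx_B = L_BH · (+15), where L_BH = adj(I−A)_BH / det(I−A) = 0.242000 / 0.2970.
Δx_B = 0.242000 × (+15) / 0.2970 = 3.63 / 0.2970 ≈ 12.22.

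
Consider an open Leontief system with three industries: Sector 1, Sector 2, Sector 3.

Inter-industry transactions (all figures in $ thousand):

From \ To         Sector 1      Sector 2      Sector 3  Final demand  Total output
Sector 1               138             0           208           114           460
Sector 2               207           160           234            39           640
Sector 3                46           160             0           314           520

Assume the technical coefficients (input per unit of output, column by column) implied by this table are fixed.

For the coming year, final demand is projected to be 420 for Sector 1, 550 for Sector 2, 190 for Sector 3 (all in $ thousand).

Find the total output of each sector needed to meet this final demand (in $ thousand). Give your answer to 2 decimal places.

Technical coefficients a_ij = z_ij / X_j:
  a_11 = 138/460 = 0.30, a_21 = 207/460 = 0.45, a_31 = 46/460 = 0.10
  a_12 = 0/640 = 0.00, a_22 = 160/640 = 0.25, a_32 = 160/640 = 0.25
  a_13 = 208/520 = 0.40, a_23 = 234/520 = 0.45, a_33 = 0/520 = 0.00
I − A =
  [   0.70     0.00    -0.40]
  [  -0.45     0.75    -0.45]
  [  -0.10    -0.25     1.00]
Cofactors of I−A, C_ij = (−1)^(i+j)·(minor ij) (rows/columns in the sector order above):
  C_11 = (0.75)(1.00) − (-0.45)(-0.25) = 0.6375
  C_12 = −[(-0.45)(1.00) − (-0.45)(-0.10)] = 0.4950
  C_13 = (-0.45)(-0.25) − (0.75)(-0.10) = 0.1875
  C_21 = −[(0.00)(1.00) − (-0.40)(-0.25)] = 0.1000
  C_22 = (0.70)(1.00) − (-0.40)(-0.10) = 0.6600
  C_23 = −[(0.70)(-0.25) − (0.00)(-0.10)] = 0.1750
  C_31 = (0.00)(-0.45) − (-0.40)(0.75) = 0.3000
  C_32 = −[(0.70)(-0.45) − (-0.40)(-0.45)] = 0.4950
  C_33 = (0.70)(0.75) − (0.00)(-0.45) = 0.5250
det(I−A) = Σ_j (I−A)_1j·C_1j = (0.70)(0.6375) + (0.00)(0.4950) + (-0.40)(0.1875) = 0.37125
adj(I−A) = Cᵀ =
  [ 0.6375   0.1000   0.3000]
  [ 0.4950   0.6600   0.4950]
  [ 0.1875   0.1750   0.5250]
(I − A)⁻¹ = adj(I−A) / det(I−A) ≈
  [   1.7172     0.2694     0.8081]
  [   1.3333     1.7778     1.3333]
  [   0.5051     0.4714     1.4141]
x = (I − A)⁻¹ d = adj(I−A)·d / det(I−A), with det(I−A) = 0.37125:
  x_1 = (0.6375·420 + 0.1000·550 + 0.3000·190) / 0.37125 = 379.75 / 0.37125 ≈ 1022.90
  x_2 = (0.4950·420 + 0.6600·550 + 0.4950·190) / 0.37125 = 664.95 / 0.37125 ≈ 1791.11
  x_3 = (0.1875·420 + 0.1750·550 + 0.5250·190) / 0.37125 = 274.75 / 0.37125 ≈ 740.07

x_1 = 1022.90, x_2 = 1791.11, x_3 = 740.07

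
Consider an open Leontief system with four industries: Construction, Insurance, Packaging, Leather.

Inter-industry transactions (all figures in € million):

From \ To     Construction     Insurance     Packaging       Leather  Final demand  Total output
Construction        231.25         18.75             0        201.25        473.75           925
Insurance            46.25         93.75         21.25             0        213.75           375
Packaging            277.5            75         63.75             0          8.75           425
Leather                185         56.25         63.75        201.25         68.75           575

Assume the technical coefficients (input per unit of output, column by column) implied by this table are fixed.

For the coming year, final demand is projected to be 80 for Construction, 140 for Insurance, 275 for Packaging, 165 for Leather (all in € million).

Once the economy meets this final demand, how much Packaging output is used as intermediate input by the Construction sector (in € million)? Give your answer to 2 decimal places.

Technical coefficients a_ij = z_ij / X_j:
  a_CC = 231.25/925 = 0.25, a_IC = 46.25/925 = 0.05, a_PC = 277.5/925 = 0.30, a_LC = 185/925 = 0.20
  a_CI = 18.75/375 = 0.05, a_II = 93.75/375 = 0.25, a_PI = 75/375 = 0.20, a_LI = 56.25/375 = 0.15
  a_CP = 0/425 = 0.00, a_IP = 21.25/425 = 0.05, a_PP = 63.75/425 = 0.15, a_LP = 63.75/425 = 0.15
  a_CL = 201.25/575 = 0.35, a_IL = 0/575 = 0.00, a_PL = 0/575 = 0.00, a_LL = 201.25/575 = 0.35
I − A =
  [   0.75    -0.05     0.00    -0.35]
  [  -0.05     0.75    -0.05     0.00]
  [  -0.30    -0.20     0.85     0.00]
  [  -0.20    -0.15    -0.15     0.65]
Compute the cofactors C_ij = (−1)^(i+j)·(3×3 minor ij) of I−A; the adjugate is their transpose:
adj(I−A) = Cᵀ =
  [ 0.407875   0.082750   0.043625   0.219625]
  [ 0.037375   0.339125   0.023500   0.020125]
  [ 0.152750   0.109000   0.308875   0.082250]
  [ 0.169375   0.128875   0.090125   0.467750]
det(I−A) = Σ_j (I−A)_1j·C_1j = (0.75)(0.407875) + (-0.05)(0.037375) + (0.00)(0.152750) + (-0.35)(0.169375) = 0.24475625
(I − A)⁻¹ = adj(I−A) / det(I−A) ≈
  [   1.6665     0.3381     0.1782     0.8973]
  [   0.1527     1.3856     0.0960     0.0822]
  [   0.6241     0.4453     1.2620     0.3360]
  [   0.6920     0.5265     0.3682     1.9111]
First solve x = (I − A)⁻¹ d = adj(I−A)·d / det(I−A); in particular x_C = (0.407875·80 + 0.082750·140 + 0.043625·275 + 0.219625·165) / 0.24475625 = 92.45 / 0.24475625 ≈ 377.7227.
Intermediate flow from P to C: z_PC = a_PC · x_C = 0.30 × 92.45 / 0.24475625 = 27.735 / 0.24475625 ≈ 113.32.

z_PC = 113.32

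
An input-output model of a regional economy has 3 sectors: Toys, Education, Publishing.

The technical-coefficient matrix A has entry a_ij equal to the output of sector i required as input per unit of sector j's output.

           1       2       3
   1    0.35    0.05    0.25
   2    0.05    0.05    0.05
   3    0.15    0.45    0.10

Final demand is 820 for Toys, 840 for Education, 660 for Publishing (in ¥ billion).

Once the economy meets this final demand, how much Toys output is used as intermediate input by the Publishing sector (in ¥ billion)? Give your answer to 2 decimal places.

z_13 = 398.79

I − A =
  [   0.65    -0.05    -0.25]
  [  -0.05     0.95    -0.05]
  [  -0.15    -0.45     0.90]
Cofactors of I−A, C_ij = (−1)^(i+j)·(minor ij) (rows/columns in the sector order above):
  C_11 = (0.95)(0.90) − (-0.05)(-0.45) = 0.8325
  C_12 = −[(-0.05)(0.90) − (-0.05)(-0.15)] = 0.0525
  C_13 = (-0.05)(-0.45) − (0.95)(-0.15) = 0.1650
  C_21 = −[(-0.05)(0.90) − (-0.25)(-0.45)] = 0.1575
  C_22 = (0.65)(0.90) − (-0.25)(-0.15) = 0.5475
  C_23 = −[(0.65)(-0.45) − (-0.05)(-0.15)] = 0.3000
  C_31 = (-0.05)(-0.05) − (-0.25)(0.95) = 0.2400
  C_32 = −[(0.65)(-0.05) − (-0.25)(-0.05)] = 0.0450
  C_33 = (0.65)(0.95) − (-0.05)(-0.05) = 0.6150
det(I−A) = Σ_j (I−A)_1j·C_1j = (0.65)(0.8325) + (-0.05)(0.0525) + (-0.25)(0.1650) = 0.49725
adj(I−A) = Cᵀ =
  [ 0.8325   0.1575   0.2400]
  [ 0.0525   0.5475   0.0450]
  [ 0.1650   0.3000   0.6150]
(I − A)⁻¹ = adj(I−A) / det(I−A) ≈
  [   1.6742     0.3167     0.4827]
  [   0.1056     1.1011     0.0905]
  [   0.3318     0.6033     1.2368]
First solve x = (I − A)⁻¹ d = adj(I−A)·d / det(I−A); in particular x_3 = (0.1650·820 + 0.3000·840 + 0.6150·660) / 0.49725 = 793.20 / 0.49725 ≈ 1595.1735.
Intermediate flow from 1 to 3: z_13 = a_13 · x_3 = 0.25 × 793.20 / 0.49725 = 198.30 / 0.49725 ≈ 398.79.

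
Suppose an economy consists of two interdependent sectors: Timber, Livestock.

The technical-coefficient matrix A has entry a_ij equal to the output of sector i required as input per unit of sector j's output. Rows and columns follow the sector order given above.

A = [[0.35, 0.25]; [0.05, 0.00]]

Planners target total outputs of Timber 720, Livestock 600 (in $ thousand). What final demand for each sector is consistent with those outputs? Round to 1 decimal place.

d_T = 318.0, d_L = 564.0

I − A =
  [   0.65    -0.25]
  [  -0.05     1.00]
d = (I − A) x:
  d_T = (+0.65)·720 + (-0.25)·600 = 318.0
  d_L = (-0.05)·720 + (+1.00)·600 = 564.0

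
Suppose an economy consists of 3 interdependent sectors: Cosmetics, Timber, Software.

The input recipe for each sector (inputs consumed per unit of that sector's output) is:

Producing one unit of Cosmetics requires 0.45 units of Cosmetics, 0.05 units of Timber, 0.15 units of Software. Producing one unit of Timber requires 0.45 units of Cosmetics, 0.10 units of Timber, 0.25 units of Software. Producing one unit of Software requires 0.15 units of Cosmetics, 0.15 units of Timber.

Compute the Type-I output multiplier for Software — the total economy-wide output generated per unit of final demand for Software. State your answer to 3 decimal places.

I − A =
  [   0.55    -0.45    -0.15]
  [  -0.05     0.90    -0.15]
  [  -0.15    -0.25     1.00]
Cofactors of I−A, C_ij = (−1)^(i+j)·(minor ij) (rows/columns in the sector order above):
  C_11 = (0.90)(1.00) − (-0.15)(-0.25) = 0.8625
  C_12 = −[(-0.05)(1.00) − (-0.15)(-0.15)] = 0.0725
  C_13 = (-0.05)(-0.25) − (0.90)(-0.15) = 0.1475
  C_21 = −[(-0.45)(1.00) − (-0.15)(-0.25)] = 0.4875
  C_22 = (0.55)(1.00) − (-0.15)(-0.15) = 0.5275
  C_23 = −[(0.55)(-0.25) − (-0.45)(-0.15)] = 0.2050
  C_31 = (-0.45)(-0.15) − (-0.15)(0.90) = 0.2025
  C_32 = −[(0.55)(-0.15) − (-0.15)(-0.05)] = 0.0900
  C_33 = (0.55)(0.90) − (-0.45)(-0.05) = 0.4725
det(I−A) = Σ_j (I−A)_1j·C_1j = (0.55)(0.8625) + (-0.45)(0.0725) + (-0.15)(0.1475) = 0.419625
adj(I−A) = Cᵀ =
  [ 0.8625   0.4875   0.2025]
  [ 0.0725   0.5275   0.0900]
  [ 0.1475   0.2050   0.4725]
(I − A)⁻¹ = adj(I−A) / det(I−A) ≈
  [   2.0554     1.1618     0.4826]
  [   0.1728     1.2571     0.2145]
  [   0.3515     0.4885     1.1260]
The output multiplier for sector j is the column-j sum of the Leontief inverse (I − A)⁻¹ = adj(I−A) / det(I−A).
Column S of adj(I−A): (0.2025, 0.0900, 0.4725); det(I−A) = 0.419625.
m_S = (0.2025 + 0.0900 + 0.4725) / 0.419625 = 0.765 / 0.419625 ≈ 1.823.

m_S = 1.823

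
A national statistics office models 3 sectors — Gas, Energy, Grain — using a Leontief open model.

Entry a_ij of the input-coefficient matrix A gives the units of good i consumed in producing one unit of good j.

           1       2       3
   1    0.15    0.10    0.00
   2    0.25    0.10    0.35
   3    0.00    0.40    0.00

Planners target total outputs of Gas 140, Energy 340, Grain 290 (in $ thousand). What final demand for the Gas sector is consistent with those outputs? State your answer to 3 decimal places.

I − A =
  [   0.85    -0.10     0.00]
  [  -0.25     0.90    -0.35]
  [   0.00    -0.40     1.00]
d = (I − A) x:
  d_1 = (+0.85)·140 + (-0.10)·340 + (+0.00)·290 = 85.000
  d_2 = (-0.25)·140 + (+0.90)·340 + (-0.35)·290 = 169.500
  d_3 = (+0.00)·140 + (-0.40)·340 + (+1.00)·290 = 154.000

d_1 = 85.000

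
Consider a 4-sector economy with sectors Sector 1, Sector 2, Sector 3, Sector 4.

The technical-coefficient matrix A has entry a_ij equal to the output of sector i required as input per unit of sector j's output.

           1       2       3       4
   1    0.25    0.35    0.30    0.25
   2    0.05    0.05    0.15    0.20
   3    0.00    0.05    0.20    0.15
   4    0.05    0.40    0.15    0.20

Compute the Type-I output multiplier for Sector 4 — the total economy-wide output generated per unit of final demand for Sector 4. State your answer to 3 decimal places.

I − A =
  [   0.75    -0.35    -0.30    -0.25]
  [  -0.05     0.95    -0.15    -0.20]
  [   0.00    -0.05     0.80    -0.15]
  [  -0.05    -0.40    -0.15     0.80]
Compute the cofactors C_ij = (−1)^(i+j)·(3×3 minor ij) of I−A; the adjugate is their transpose:
adj(I−A) = Cᵀ =
  [ 0.506125   0.328000   0.307125   0.297750]
  [ 0.040000   0.450875   0.127500   0.149125]
  [ 0.012625   0.077000   0.475625   0.112375]
  [ 0.054000   0.260375   0.172125   0.549625]
det(I−A) = Σ_j (I−A)_1j·C_1j = (0.75)(0.506125) + (-0.35)(0.040000) + (-0.30)(0.012625) + (-0.25)(0.054000) = 0.34830625
(I − A)⁻¹ = adj(I−A) / det(I−A) ≈
  [   1.4531     0.9417     0.8818     0.8549]
  [   0.1148     1.2945     0.3661     0.4281]
  [   0.0362     0.2211     1.3655     0.3226]
  [   0.1550     0.7475     0.4942     1.5780]
The output multiplier for sector j is the column-j sum of the Leontief inverse (I − A)⁻¹ = adj(I−A) / det(I−A).
Column 4 of adj(I−A): (0.297750, 0.149125, 0.112375, 0.549625); det(I−A) = 0.34830625.
m_4 = (0.297750 + 0.149125 + 0.112375 + 0.549625) / 0.34830625 = 1.108875 / 0.34830625 ≈ 3.184.

m_4 = 3.184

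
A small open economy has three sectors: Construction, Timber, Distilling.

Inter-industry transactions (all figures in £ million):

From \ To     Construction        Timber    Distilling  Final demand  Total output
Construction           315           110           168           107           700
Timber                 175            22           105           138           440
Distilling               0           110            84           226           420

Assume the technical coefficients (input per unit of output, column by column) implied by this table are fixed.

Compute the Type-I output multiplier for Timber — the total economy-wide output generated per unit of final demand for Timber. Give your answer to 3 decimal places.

m_2 = 2.843

Technical coefficients a_ij = z_ij / X_j:
  a_11 = 315/700 = 0.45, a_21 = 175/700 = 0.25, a_31 = 0/700 = 0.00
  a_12 = 110/440 = 0.25, a_22 = 22/440 = 0.05, a_32 = 110/440 = 0.25
  a_13 = 168/420 = 0.40, a_23 = 105/420 = 0.25, a_33 = 84/420 = 0.20
I − A =
  [   0.55    -0.25    -0.40]
  [  -0.25     0.95    -0.25]
  [   0.00    -0.25     0.80]
Cofactors of I−A, C_ij = (−1)^(i+j)·(minor ij) (rows/columns in the sector order above):
  C_11 = (0.95)(0.80) − (-0.25)(-0.25) = 0.6975
  C_12 = −[(-0.25)(0.80) − (-0.25)(0.00)] = 0.2000
  C_13 = (-0.25)(-0.25) − (0.95)(0.00) = 0.0625
  C_21 = −[(-0.25)(0.80) − (-0.40)(-0.25)] = 0.3000
  C_22 = (0.55)(0.80) − (-0.40)(0.00) = 0.4400
  C_23 = −[(0.55)(-0.25) − (-0.25)(0.00)] = 0.1375
  C_31 = (-0.25)(-0.25) − (-0.40)(0.95) = 0.4425
  C_32 = −[(0.55)(-0.25) − (-0.40)(-0.25)] = 0.2375
  C_33 = (0.55)(0.95) − (-0.25)(-0.25) = 0.4600
det(I−A) = Σ_j (I−A)_1j·C_1j = (0.55)(0.6975) + (-0.25)(0.2000) + (-0.40)(0.0625) = 0.308625
adj(I−A) = Cᵀ =
  [ 0.6975   0.3000   0.4425]
  [ 0.2000   0.4400   0.2375]
  [ 0.0625   0.1375   0.4600]
(I − A)⁻¹ = adj(I−A) / det(I−A) ≈
  [   2.2600     0.9721     1.4338]
  [   0.6480     1.4257     0.7695]
  [   0.2025     0.4455     1.4905]
The output multiplier for sector j is the column-j sum of the Leontief inverse (I − A)⁻¹ = adj(I−A) / det(I−A).
Column 2 of adj(I−A): (0.3000, 0.4400, 0.1375); det(I−A) = 0.308625.
m_2 = (0.3000 + 0.4400 + 0.1375) / 0.308625 = 0.8775 / 0.308625 ≈ 2.843.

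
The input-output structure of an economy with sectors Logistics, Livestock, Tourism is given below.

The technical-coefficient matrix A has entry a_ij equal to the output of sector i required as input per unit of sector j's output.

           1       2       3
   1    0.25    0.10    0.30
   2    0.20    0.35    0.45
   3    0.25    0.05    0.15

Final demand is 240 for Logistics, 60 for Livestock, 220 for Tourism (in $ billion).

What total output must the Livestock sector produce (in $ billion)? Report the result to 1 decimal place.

x_2 = 595.3

I − A =
  [   0.75    -0.10    -0.30]
  [  -0.20     0.65    -0.45]
  [  -0.25    -0.05     0.85]
Cofactors of I−A, C_ij = (−1)^(i+j)·(minor ij) (rows/columns in the sector order above):
  C_11 = (0.65)(0.85) − (-0.45)(-0.05) = 0.5300
  C_12 = −[(-0.20)(0.85) − (-0.45)(-0.25)] = 0.2825
  C_13 = (-0.20)(-0.05) − (0.65)(-0.25) = 0.1725
  C_21 = −[(-0.10)(0.85) − (-0.30)(-0.05)] = 0.1000
  C_22 = (0.75)(0.85) − (-0.30)(-0.25) = 0.5625
  C_23 = −[(0.75)(-0.05) − (-0.10)(-0.25)] = 0.0625
  C_31 = (-0.10)(-0.45) − (-0.30)(0.65) = 0.2400
  C_32 = −[(0.75)(-0.45) − (-0.30)(-0.20)] = 0.3975
  C_33 = (0.75)(0.65) − (-0.10)(-0.20) = 0.4675
det(I−A) = Σ_j (I−A)_1j·C_1j = (0.75)(0.5300) + (-0.10)(0.2825) + (-0.30)(0.1725) = 0.3175
adj(I−A) = Cᵀ =
  [ 0.5300   0.1000   0.2400]
  [ 0.2825   0.5625   0.3975]
  [ 0.1725   0.0625   0.4675]
(I − A)⁻¹ = adj(I−A) / det(I−A) ≈
  [   1.6693     0.3150     0.7559]
  [   0.8898     1.7717     1.2520]
  [   0.5433     0.1969     1.4724]
x = (I − A)⁻¹ d = adj(I−A)·d / det(I−A), with det(I−A) = 0.3175:
  x_1 = (0.5300·240 + 0.1000·60 + 0.2400·220) / 0.3175 = 186.00 / 0.3175 ≈ 585.8
  x_2 = (0.2825·240 + 0.5625·60 + 0.3975·220) / 0.3175 = 189.00 / 0.3175 ≈ 595.3
  x_3 = (0.1725·240 + 0.0625·60 + 0.4675·220) / 0.3175 = 148.00 / 0.3175 ≈ 466.1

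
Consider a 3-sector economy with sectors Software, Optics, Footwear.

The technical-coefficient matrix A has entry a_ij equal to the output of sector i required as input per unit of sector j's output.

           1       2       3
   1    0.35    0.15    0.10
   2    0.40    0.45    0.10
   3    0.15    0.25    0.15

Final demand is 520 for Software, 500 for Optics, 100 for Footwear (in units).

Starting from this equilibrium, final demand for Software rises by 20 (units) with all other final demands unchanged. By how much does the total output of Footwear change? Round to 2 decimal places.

I − A =
  [   0.65    -0.15    -0.10]
  [  -0.40     0.55    -0.10]
  [  -0.15    -0.25     0.85]
Cofactors of I−A, C_ij = (−1)^(i+j)·(minor ij) (rows/columns in the sector order above):
  C_11 = (0.55)(0.85) − (-0.10)(-0.25) = 0.4425
  C_12 = −[(-0.40)(0.85) − (-0.10)(-0.15)] = 0.3550
  C_13 = (-0.40)(-0.25) − (0.55)(-0.15) = 0.1825
  C_21 = −[(-0.15)(0.85) − (-0.10)(-0.25)] = 0.1525
  C_22 = (0.65)(0.85) − (-0.10)(-0.15) = 0.5375
  C_23 = −[(0.65)(-0.25) − (-0.15)(-0.15)] = 0.1850
  C_31 = (-0.15)(-0.10) − (-0.10)(0.55) = 0.0700
  C_32 = −[(0.65)(-0.10) − (-0.10)(-0.40)] = 0.1050
  C_33 = (0.65)(0.55) − (-0.15)(-0.40) = 0.2975
det(I−A) = Σ_j (I−A)_1j·C_1j = (0.65)(0.4425) + (-0.15)(0.3550) + (-0.10)(0.1825) = 0.216125
adj(I−A) = Cᵀ =
  [ 0.4425   0.1525   0.0700]
  [ 0.3550   0.5375   0.1050]
  [ 0.1825   0.1850   0.2975]
(I − A)⁻¹ = adj(I−A) / det(I−A) ≈
  [   2.0474     0.7056     0.3239]
  [   1.6426     2.4870     0.4858]
  [   0.8444     0.8560     1.3765]
Δx = (I − A)⁻¹ Δd with Δd having +20 in the Software component and 0 elsewhere.
So Δx_3 = L_31 · (+20), where L_31 = adj(I−A)_31 / det(I−A) = 0.1825 / 0.216125.
Δx_3 = 0.1825 × (+20) / 0.216125 = 3.65 / 0.216125 ≈ 16.89.

Δx_3 = 16.89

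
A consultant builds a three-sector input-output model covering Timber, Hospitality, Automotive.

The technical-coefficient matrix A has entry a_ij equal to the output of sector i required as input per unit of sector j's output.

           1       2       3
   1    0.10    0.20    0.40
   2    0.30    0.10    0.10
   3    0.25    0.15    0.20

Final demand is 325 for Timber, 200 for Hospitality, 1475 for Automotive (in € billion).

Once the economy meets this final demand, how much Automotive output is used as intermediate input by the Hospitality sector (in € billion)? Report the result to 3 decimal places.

I − A =
  [   0.90    -0.20    -0.40]
  [  -0.30     0.90    -0.10]
  [  -0.25    -0.15     0.80]
Cofactors of I−A, C_ij = (−1)^(i+j)·(minor ij) (rows/columns in the sector order above):
  C_11 = (0.90)(0.80) − (-0.10)(-0.15) = 0.7050
  C_12 = −[(-0.30)(0.80) − (-0.10)(-0.25)] = 0.2650
  C_13 = (-0.30)(-0.15) − (0.90)(-0.25) = 0.2700
  C_21 = −[(-0.20)(0.80) − (-0.40)(-0.15)] = 0.2200
  C_22 = (0.90)(0.80) − (-0.40)(-0.25) = 0.6200
  C_23 = −[(0.90)(-0.15) − (-0.20)(-0.25)] = 0.1850
  C_31 = (-0.20)(-0.10) − (-0.40)(0.90) = 0.3800
  C_32 = −[(0.90)(-0.10) − (-0.40)(-0.30)] = 0.2100
  C_33 = (0.90)(0.90) − (-0.20)(-0.30) = 0.7500
det(I−A) = Σ_j (I−A)_1j·C_1j = (0.90)(0.7050) + (-0.20)(0.2650) + (-0.40)(0.2700) = 0.4735
adj(I−A) = Cᵀ =
  [ 0.7050   0.2200   0.3800]
  [ 0.2650   0.6200   0.2100]
  [ 0.2700   0.1850   0.7500]
(I − A)⁻¹ = adj(I−A) / det(I−A) ≈
  [   1.4889     0.4646     0.8025]
  [   0.5597     1.3094     0.4435]
  [   0.5702     0.3907     1.5839]
First solve x = (I − A)⁻¹ d = adj(I−A)·d / det(I−A); in particular x_2 = (0.2650·325 + 0.6200·200 + 0.2100·1475) / 0.4735 = 519.875 / 0.4735 ≈ 1097.94087.
Intermediate flow from 3 to 2: z_32 = a_32 · x_2 = 0.15 × 519.875 / 0.4735 = 77.98125 / 0.4735 ≈ 164.691.

z_32 = 164.691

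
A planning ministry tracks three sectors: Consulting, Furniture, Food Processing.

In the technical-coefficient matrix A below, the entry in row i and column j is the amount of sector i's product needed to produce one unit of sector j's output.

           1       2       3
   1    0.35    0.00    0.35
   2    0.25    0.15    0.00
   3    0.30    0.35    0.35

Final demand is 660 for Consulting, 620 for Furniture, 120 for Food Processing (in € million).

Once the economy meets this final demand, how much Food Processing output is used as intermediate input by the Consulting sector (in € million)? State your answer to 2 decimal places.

I − A =
  [   0.65     0.00    -0.35]
  [  -0.25     0.85     0.00]
  [  -0.30    -0.35     0.65]
Cofactors of I−A, C_ij = (−1)^(i+j)·(minor ij) (rows/columns in the sector order above):
  C_11 = (0.85)(0.65) − (0.00)(-0.35) = 0.5525
  C_12 = −[(-0.25)(0.65) − (0.00)(-0.30)] = 0.1625
  C_13 = (-0.25)(-0.35) − (0.85)(-0.30) = 0.3425
  C_21 = −[(0.00)(0.65) − (-0.35)(-0.35)] = 0.1225
  C_22 = (0.65)(0.65) − (-0.35)(-0.30) = 0.3175
  C_23 = −[(0.65)(-0.35) − (0.00)(-0.30)] = 0.2275
  C_31 = (0.00)(0.00) − (-0.35)(0.85) = 0.2975
  C_32 = −[(0.65)(0.00) − (-0.35)(-0.25)] = 0.0875
  C_33 = (0.65)(0.85) − (0.00)(-0.25) = 0.5525
det(I−A) = Σ_j (I−A)_1j·C_1j = (0.65)(0.5525) + (0.00)(0.1625) + (-0.35)(0.3425) = 0.23925
adj(I−A) = Cᵀ =
  [ 0.5525   0.1225   0.2975]
  [ 0.1625   0.3175   0.0875]
  [ 0.3425   0.2275   0.5525]
(I − A)⁻¹ = adj(I−A) / det(I−A) ≈
  [   2.3093     0.5120     1.2435]
  [   0.6792     1.3271     0.3657]
  [   1.4316     0.9509     2.3093]
First solve x = (I − A)⁻¹ d = adj(I−A)·d / det(I−A); in particular x_1 = (0.5525·660 + 0.1225·620 + 0.2975·120) / 0.23925 = 476.30 / 0.23925 ≈ 1990.8046.
Intermediate flow from 3 to 1: z_31 = a_31 · x_1 = 0.30 × 476.30 / 0.23925 = 142.89 / 0.23925 ≈ 597.24.

z_31 = 597.24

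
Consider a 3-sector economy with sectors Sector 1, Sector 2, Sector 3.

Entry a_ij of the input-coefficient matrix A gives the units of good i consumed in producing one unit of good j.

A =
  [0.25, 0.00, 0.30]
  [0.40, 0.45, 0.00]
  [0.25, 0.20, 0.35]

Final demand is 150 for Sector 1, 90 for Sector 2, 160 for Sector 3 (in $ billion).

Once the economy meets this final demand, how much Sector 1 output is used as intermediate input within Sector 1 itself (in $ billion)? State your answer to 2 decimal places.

I − A =
  [   0.75     0.00    -0.30]
  [  -0.40     0.55     0.00]
  [  -0.25    -0.20     0.65]
Cofactors of I−A, C_ij = (−1)^(i+j)·(minor ij) (rows/columns in the sector order above):
  C_11 = (0.55)(0.65) − (0.00)(-0.20) = 0.3575
  C_12 = −[(-0.40)(0.65) − (0.00)(-0.25)] = 0.2600
  C_13 = (-0.40)(-0.20) − (0.55)(-0.25) = 0.2175
  C_21 = −[(0.00)(0.65) − (-0.30)(-0.20)] = 0.0600
  C_22 = (0.75)(0.65) − (-0.30)(-0.25) = 0.4125
  C_23 = −[(0.75)(-0.20) − (0.00)(-0.25)] = 0.1500
  C_31 = (0.00)(0.00) − (-0.30)(0.55) = 0.1650
  C_32 = −[(0.75)(0.00) − (-0.30)(-0.40)] = 0.1200
  C_33 = (0.75)(0.55) − (0.00)(-0.40) = 0.4125
det(I−A) = Σ_j (I−A)_1j·C_1j = (0.75)(0.3575) + (0.00)(0.2600) + (-0.30)(0.2175) = 0.202875
adj(I−A) = Cᵀ =
  [ 0.3575   0.0600   0.1650]
  [ 0.2600   0.4125   0.1200]
  [ 0.2175   0.1500   0.4125]
(I − A)⁻¹ = adj(I−A) / det(I−A) ≈
  [   1.7622     0.2957     0.8133]
  [   1.2816     2.0333     0.5915]
  [   1.0721     0.7394     2.0333]
First solve x = (I − A)⁻¹ d = adj(I−A)·d / det(I−A); in particular x_1 = (0.3575·150 + 0.0600·90 + 0.1650·160) / 0.202875 = 85.425 / 0.202875 ≈ 421.0721.
Intermediate flow from 1 to 1: z_11 = a_11 · x_1 = 0.25 × 85.425 / 0.202875 = 21.35625 / 0.202875 ≈ 105.27.

z_11 = 105.27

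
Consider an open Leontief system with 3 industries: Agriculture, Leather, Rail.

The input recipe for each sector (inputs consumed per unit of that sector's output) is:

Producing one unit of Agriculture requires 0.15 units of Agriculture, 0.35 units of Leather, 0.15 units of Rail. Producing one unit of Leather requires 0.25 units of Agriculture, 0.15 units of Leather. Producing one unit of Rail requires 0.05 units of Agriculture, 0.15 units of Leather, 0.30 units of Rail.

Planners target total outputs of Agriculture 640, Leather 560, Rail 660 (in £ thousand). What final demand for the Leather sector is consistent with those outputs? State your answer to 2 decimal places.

d_L = 153.00

I − A =
  [   0.85    -0.25    -0.05]
  [  -0.35     0.85    -0.15]
  [  -0.15     0.00     0.70]
d = (I − A) x:
  d_A = (+0.85)·640 + (-0.25)·560 + (-0.05)·660 = 371.00
  d_L = (-0.35)·640 + (+0.85)·560 + (-0.15)·660 = 153.00
  d_R = (-0.15)·640 + (+0.00)·560 + (+0.70)·660 = 366.00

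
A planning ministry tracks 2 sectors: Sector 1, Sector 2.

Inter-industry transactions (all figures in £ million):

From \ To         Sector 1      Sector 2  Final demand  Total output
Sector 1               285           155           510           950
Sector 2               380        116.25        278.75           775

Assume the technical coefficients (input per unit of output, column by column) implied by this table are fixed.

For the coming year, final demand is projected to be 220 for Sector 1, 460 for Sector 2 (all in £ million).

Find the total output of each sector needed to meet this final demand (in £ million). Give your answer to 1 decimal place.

Technical coefficients a_ij = z_ij / X_j:
  a_11 = 285/950 = 0.30, a_21 = 380/950 = 0.40
  a_12 = 155/775 = 0.20, a_22 = 116.25/775 = 0.15
I − A =
  [   0.70    -0.20]
  [  -0.40     0.85]
det(I−A) = (0.70)(0.85) − (-0.20)(-0.40) = 0.5150
adj(I−A) = [[0.85, 0.20], [0.40, 0.70]]
(I − A)⁻¹ = adj(I−A) / det(I−A) ≈
  [   1.6505     0.3883]
  [   0.7767     1.3592]
x = (I − A)⁻¹ d = adj(I−A)·d / det(I−A), with det(I−A) = 0.5150:
  x_1 = (0.85·220 + 0.20·460) / 0.5150 = 279.00 / 0.5150 ≈ 541.7
  x_2 = (0.40·220 + 0.70·460) / 0.5150 = 410.00 / 0.5150 ≈ 796.1

x_1 = 541.7, x_2 = 796.1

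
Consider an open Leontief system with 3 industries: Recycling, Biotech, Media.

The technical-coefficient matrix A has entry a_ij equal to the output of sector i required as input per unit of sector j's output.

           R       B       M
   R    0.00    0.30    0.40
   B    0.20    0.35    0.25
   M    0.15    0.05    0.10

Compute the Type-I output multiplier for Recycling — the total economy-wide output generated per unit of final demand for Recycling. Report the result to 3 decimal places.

m_R = 1.933

I − A =
  [   1.00    -0.30    -0.40]
  [  -0.20     0.65    -0.25]
  [  -0.15    -0.05     0.90]
Cofactors of I−A, C_ij = (−1)^(i+j)·(minor ij) (rows/columns in the sector order above):
  C_11 = (0.65)(0.90) − (-0.25)(-0.05) = 0.5725
  C_12 = −[(-0.20)(0.90) − (-0.25)(-0.15)] = 0.2175
  C_13 = (-0.20)(-0.05) − (0.65)(-0.15) = 0.1075
  C_21 = −[(-0.30)(0.90) − (-0.40)(-0.05)] = 0.2900
  C_22 = (1.00)(0.90) − (-0.40)(-0.15) = 0.8400
  C_23 = −[(1.00)(-0.05) − (-0.30)(-0.15)] = 0.0950
  C_31 = (-0.30)(-0.25) − (-0.40)(0.65) = 0.3350
  C_32 = −[(1.00)(-0.25) − (-0.40)(-0.20)] = 0.3300
  C_33 = (1.00)(0.65) − (-0.30)(-0.20) = 0.5900
det(I−A) = Σ_j (I−A)_1j·C_1j = (1.00)(0.5725) + (-0.30)(0.2175) + (-0.40)(0.1075) = 0.46425
adj(I−A) = Cᵀ =
  [ 0.5725   0.2900   0.3350]
  [ 0.2175   0.8400   0.3300]
  [ 0.1075   0.0950   0.5900]
(I − A)⁻¹ = adj(I−A) / det(I−A) ≈
  [   1.2332     0.6247     0.7216]
  [   0.4685     1.8094     0.7108]
  [   0.2316     0.2046     1.2709]
The output multiplier for sector j is the column-j sum of the Leontief inverse (I − A)⁻¹ = adj(I−A) / det(I−A).
Column R of adj(I−A): (0.5725, 0.2175, 0.1075); det(I−A) = 0.46425.
m_R = (0.5725 + 0.2175 + 0.1075) / 0.46425 = 0.8975 / 0.46425 ≈ 1.933.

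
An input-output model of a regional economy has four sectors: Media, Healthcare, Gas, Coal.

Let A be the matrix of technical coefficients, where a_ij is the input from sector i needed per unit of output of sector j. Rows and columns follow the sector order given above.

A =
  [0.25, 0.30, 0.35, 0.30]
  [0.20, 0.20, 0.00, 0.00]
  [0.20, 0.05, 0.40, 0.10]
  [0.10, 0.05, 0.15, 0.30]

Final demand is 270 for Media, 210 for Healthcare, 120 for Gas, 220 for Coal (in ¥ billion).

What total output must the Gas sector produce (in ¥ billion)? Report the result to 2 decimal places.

I − A =
  [   0.75    -0.30    -0.35    -0.30]
  [  -0.20     0.80     0.00     0.00]
  [  -0.20    -0.05     0.60    -0.10]
  [  -0.10    -0.05    -0.15     0.70]
Compute the cofactors C_ij = (−1)^(i+j)·(3×3 minor ij) of I−A; the adjugate is their transpose:
adj(I−A) = Cᵀ =
  [ 0.324000   0.146750   0.232000   0.172000]
  [ 0.081000   0.224250   0.058000   0.043000]
  [ 0.128000   0.076500   0.351000   0.105000]
  [ 0.079500   0.053375   0.112500   0.264500]
det(I−A) = Σ_j (I−A)_1j·C_1j = (0.75)(0.324000) + (-0.30)(0.081000) + (-0.35)(0.128000) + (-0.30)(0.079500) = 0.15005
(I − A)⁻¹ = adj(I−A) / det(I−A) ≈
  [   2.1593     0.9780     1.5462     1.1463]
  [   0.5398     1.4945     0.3865     0.2866]
  [   0.8530     0.5098     2.3392     0.6998]
  [   0.5298     0.3557     0.7498     1.7627]
x = (I − A)⁻¹ d = adj(I−A)·d / det(I−A), with det(I−A) = 0.15005:
  x_1 = (0.324000·270 + 0.146750·210 + 0.232000·120 + 0.172000·220) / 0.15005 = 183.9775 / 0.15005 ≈ 1226.11
  x_2 = (0.081000·270 + 0.224250·210 + 0.058000·120 + 0.043000·220) / 0.15005 = 85.3825 / 0.15005 ≈ 569.03
  x_3 = (0.128000·270 + 0.076500·210 + 0.351000·120 + 0.105000·220) / 0.15005 = 115.845 / 0.15005 ≈ 772.04
  x_4 = (0.079500·270 + 0.053375·210 + 0.112500·120 + 0.264500·220) / 0.15005 = 104.36375 / 0.15005 ≈ 695.53

x_3 = 772.04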